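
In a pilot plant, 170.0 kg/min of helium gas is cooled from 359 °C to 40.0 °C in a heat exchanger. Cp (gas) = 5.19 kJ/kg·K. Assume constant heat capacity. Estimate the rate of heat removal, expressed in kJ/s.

Q_c = 4690 kJ/s

Q = ṁ·Cp·ΔT = 170.0 × 5.19 × (40.0 − 359) = -281450 kJ/min
Converting: 281450 / 60 s = 4690.9 kW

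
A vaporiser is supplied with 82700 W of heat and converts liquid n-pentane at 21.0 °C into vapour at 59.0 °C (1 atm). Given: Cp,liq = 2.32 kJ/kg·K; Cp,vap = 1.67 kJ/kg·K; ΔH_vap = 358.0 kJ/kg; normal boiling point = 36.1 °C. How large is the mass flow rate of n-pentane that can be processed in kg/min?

ṁ = 11.5 kg/min

Δh = 2.32×(36.1−21.0) + 358.0 + 1.67×(59.0−36.1) = 431.27 kJ/kg
Q = 82700 W = 82.7 kJ/s = 4962 kJ/min
ṁ = Q/Δh = 4962 / 431.27 = 11.505 kg/min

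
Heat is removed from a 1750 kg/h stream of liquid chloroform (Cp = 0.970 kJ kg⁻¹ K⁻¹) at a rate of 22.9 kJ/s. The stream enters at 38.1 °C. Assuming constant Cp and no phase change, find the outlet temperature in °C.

T_out = -10.5 °C

Q = 22.9 kJ/s = 82440 kJ/h
ΔT = Q/(ṁ·Cp) = 82440/(1750×0.970) = 48.566 K
T_out = 38.1 − 48.566 = -10.466 °C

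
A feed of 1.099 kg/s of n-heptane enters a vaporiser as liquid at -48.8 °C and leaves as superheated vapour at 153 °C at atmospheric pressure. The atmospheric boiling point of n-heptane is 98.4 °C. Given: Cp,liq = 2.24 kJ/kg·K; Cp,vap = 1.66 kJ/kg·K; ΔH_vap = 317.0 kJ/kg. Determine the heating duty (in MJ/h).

Q = 2920 MJ/h

liquid -48.8→98.4 °C: 329.73 kJ/kg
vaporisation at 98.4 °C: 317 kJ/kg
vapour 98.4→153 °C: 90.636 kJ/kg
Δh = 329.73 + 317 + 90.636 = 737.36 kJ/kg
Q = ṁ·Δh = 1.099 kg/s × 737.36 kJ/kg = 810.36 kJ/s
|Q| = 810.36 kW = 2917.3 MJ/h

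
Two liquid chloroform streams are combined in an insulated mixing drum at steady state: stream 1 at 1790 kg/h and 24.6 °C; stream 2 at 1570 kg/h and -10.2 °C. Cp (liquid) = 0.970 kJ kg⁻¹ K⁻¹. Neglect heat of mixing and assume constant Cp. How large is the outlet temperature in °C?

T_out = 8.34 °C

Adiabatic, steady state ⇒ Σ ṁᵢCp,ᵢ(T_out − Tᵢ) = 0
T_out = Σ ṁᵢCp,ᵢTᵢ / Σ ṁᵢCp,ᵢ
      = 27179 / 3259.2 = 8.3393 °C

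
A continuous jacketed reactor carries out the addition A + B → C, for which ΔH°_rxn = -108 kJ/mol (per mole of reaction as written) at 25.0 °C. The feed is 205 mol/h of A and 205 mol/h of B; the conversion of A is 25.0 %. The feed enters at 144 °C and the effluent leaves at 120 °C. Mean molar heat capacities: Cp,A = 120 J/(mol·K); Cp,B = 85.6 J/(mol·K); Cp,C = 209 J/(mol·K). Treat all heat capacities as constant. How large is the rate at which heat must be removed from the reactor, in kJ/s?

Q_out = 1.81 kJ/s

Extent of reaction ξ = 0.250 × 205 = 51.25 mol/h
Reaction term: ξ·ΔH°_rxn = 51.25 × -108 = -5535 kJ/h
Sensible, feed 144→25 °C: -5015.6 kJ/h
Outlet flows (mol/h): A 153.75, B 153.75, C 51.25
Sensible, products 25→120 °C: 4020.6 kJ/h
Q = ΔH = -6530 kJ/h = -1.8139 kW
Heat removed = 1.8139 kJ/s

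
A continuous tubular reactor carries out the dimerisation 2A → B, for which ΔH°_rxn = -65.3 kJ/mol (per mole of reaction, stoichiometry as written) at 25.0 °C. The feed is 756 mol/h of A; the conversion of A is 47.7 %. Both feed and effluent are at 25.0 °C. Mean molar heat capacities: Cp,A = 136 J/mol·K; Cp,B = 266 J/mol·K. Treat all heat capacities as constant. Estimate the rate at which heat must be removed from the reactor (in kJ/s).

Extent of reaction ξ = 0.477 × 756 / 2 = 180.31 mol/h
Reaction term: ξ·ΔH°_rxn = 180.31 × -65.3 = -11774 kJ/h
Q = ΔH = -11774 kJ/h = -3.2706 kW
Heat removed = 3.2706 kJ/s

Q_out = 3.27 kJ/s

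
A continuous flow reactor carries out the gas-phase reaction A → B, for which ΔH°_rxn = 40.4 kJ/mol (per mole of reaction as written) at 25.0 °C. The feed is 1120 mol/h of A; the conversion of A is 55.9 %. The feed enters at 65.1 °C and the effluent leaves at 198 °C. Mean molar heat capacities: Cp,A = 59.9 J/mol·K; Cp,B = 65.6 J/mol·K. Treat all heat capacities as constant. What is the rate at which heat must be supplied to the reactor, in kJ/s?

Extent of reaction ξ = 0.559 × 1120 = 626.08 mol/h
Reaction term: ξ·ΔH°_rxn = 626.08 × 40.4 = 25294 kJ/h
Sensible, feed 65.1→25 °C: -2690.2 kJ/h
Outlet flows (mol/h): A 493.92, B 626.08
Sensible, products 25→198 °C: 12224 kJ/h
Q = ΔH = 34827 kJ/h = 9.6742 kW
Heat supplied = 9.6742 kJ/s

Q_in = 9.67 kJ/s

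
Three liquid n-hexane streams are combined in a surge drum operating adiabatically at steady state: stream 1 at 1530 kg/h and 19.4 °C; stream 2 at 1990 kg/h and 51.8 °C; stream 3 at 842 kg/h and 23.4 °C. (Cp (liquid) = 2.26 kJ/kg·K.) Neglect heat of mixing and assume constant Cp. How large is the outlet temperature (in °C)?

T_out = 35.0 °C

Energy balance with Q = 0: Σ ṁᵢCp,ᵢ(T_out − Tᵢ) = 0
T_out = Σ ṁᵢCp,ᵢTᵢ / Σ ṁᵢCp,ᵢ
      = 344570 / 9858.1 = 34.953 °C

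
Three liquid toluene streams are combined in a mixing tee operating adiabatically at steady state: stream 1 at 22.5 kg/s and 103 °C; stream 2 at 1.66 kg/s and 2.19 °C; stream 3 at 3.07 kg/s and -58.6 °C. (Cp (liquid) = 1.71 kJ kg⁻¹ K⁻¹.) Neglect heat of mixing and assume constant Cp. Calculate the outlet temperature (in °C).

T_out = 78.6 °C

Adiabatic, steady state ⇒ Σ ṁᵢCp,ᵢ(T_out − Tᵢ) = 0
T_out = Σ ṁᵢCp,ᵢTᵢ / Σ ṁᵢCp,ᵢ
      = 3661.5 / 46.563 = 78.635 °C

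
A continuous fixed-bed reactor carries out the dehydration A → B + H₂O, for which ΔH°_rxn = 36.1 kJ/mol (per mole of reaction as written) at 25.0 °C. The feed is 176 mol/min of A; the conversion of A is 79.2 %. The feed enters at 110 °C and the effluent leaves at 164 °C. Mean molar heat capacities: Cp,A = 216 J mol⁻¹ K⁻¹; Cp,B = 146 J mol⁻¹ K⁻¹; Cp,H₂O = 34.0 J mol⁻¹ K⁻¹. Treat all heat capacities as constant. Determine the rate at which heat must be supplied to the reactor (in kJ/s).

Extent of reaction ξ = 0.792 × 176 = 139.39 mol/min
Reaction term: ξ·ΔH°_rxn = 139.39 × 36.1 = 5032.1 kJ/min
Sensible, feed 110→25 °C: -3231.4 kJ/min
Outlet flows (mol/min): A 36.608, B 139.39, H₂O 139.39
Sensible, products 25→164 °C: 4586.7 kJ/min
Q = ΔH = 6387.4 kJ/min = 106.46 kW
Heat supplied = 106.46 kJ/s

Q_in = 106 kJ/s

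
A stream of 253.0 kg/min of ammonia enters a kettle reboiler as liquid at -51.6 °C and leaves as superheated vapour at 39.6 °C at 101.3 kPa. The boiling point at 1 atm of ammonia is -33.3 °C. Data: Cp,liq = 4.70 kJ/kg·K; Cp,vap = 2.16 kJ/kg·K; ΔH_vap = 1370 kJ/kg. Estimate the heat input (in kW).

Q = 6800 kW

liquid -51.6→-33.3 °C: 86.01 kJ/kg
vaporisation at -33.3 °C: 1370 kJ/kg
vapour -33.3→39.6 °C: 157.46 kJ/kg
Δh = 86.01 + 1370 + 157.46 = 1613.5 kJ/kg
Q = ṁ·Δh = 253.0 kg/min × 1613.5 kJ/kg = 408210 kJ/min
|Q| = 6803.5 kW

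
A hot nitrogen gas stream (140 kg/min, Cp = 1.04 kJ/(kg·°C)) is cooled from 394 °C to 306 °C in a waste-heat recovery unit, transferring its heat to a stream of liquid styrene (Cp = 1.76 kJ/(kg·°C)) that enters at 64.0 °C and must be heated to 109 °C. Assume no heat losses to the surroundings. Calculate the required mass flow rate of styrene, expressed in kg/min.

Heat released by hot stream: Q = 140 × 1.04 × (394 − 306) = 12813 kJ/min
Energy balance on cold side (adiabatic exchanger): Q = ṁ_c·Cp_c·(T_c,out − T_c,in)
ṁ_c = 12813 / [1.76 × (109 − 64.0)] = 161.78 kg/min

ṁ_c = 162 kg/min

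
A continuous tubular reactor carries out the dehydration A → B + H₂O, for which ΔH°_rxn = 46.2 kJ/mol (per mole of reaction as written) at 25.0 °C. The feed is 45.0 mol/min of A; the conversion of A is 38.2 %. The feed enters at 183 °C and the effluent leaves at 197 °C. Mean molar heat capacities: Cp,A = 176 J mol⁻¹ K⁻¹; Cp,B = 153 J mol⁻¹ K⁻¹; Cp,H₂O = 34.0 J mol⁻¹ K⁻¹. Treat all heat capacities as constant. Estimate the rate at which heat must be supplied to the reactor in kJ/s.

Extent of reaction ξ = 0.382 × 45.0 = 17.19 mol/min
Reaction term: ξ·ΔH°_rxn = 17.19 × 46.2 = 794.18 kJ/min
Sensible, feed 183→25 °C: -1251.4 kJ/min
Outlet flows (mol/min): A 27.81, B 17.19, H₂O 17.19
Sensible, products 25→197 °C: 1394.8 kJ/min
Q = ΔH = 937.58 kJ/min = 15.626 kW
Heat supplied = 15.626 kJ/s

Q_in = 15.6 kJ/s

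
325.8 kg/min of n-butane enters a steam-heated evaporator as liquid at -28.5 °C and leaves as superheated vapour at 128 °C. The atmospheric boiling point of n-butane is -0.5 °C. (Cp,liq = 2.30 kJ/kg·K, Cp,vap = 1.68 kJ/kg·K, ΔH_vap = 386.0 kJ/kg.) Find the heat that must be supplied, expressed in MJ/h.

liquid -28.5→-0.5 °C: 64.4 kJ/kg
vaporisation at -0.5 °C: 386 kJ/kg
vapour -0.5→128 °C: 215.88 kJ/kg
Δh = 64.4 + 386 + 215.88 = 666.28 kJ/kg
Q = ṁ·Δh = 325.8 kg/min × 666.28 kJ/kg = 217070 kJ/min
|Q| = 3617.9 kW = 13024 MJ/h

Q = 13000 MJ/h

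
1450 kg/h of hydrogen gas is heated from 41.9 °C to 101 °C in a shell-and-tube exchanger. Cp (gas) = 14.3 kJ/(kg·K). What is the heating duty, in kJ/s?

Q = ṁ·Cp·ΔT = 1450 × 14.3 × (101 − 41.9) = 1.2254e+06 kJ/h
Converting: 1.2254e+06 / 3600 s = 340.4 kW

Q = 340 kJ/s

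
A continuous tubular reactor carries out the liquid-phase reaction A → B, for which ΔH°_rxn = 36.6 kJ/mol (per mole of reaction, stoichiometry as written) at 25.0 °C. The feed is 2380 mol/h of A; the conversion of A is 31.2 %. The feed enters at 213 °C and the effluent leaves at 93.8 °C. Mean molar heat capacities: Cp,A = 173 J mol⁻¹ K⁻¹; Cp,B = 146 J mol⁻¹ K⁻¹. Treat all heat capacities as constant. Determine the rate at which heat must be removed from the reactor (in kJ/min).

Q_out = 388 kJ/min

Extent of reaction ξ = 0.312 × 2380 = 742.56 mol/h
Reaction term: ξ·ΔH°_rxn = 742.56 × 36.6 = 27178 kJ/h
Sensible, feed 213→25 °C: -77407 kJ/h
Outlet flows (mol/h): A 1637.4, B 742.56
Sensible, products 25→93.8 °C: 26948 kJ/h
Q = ΔH = -23281 kJ/h = -6.467 kW
Heat removed = 388.02 kJ/min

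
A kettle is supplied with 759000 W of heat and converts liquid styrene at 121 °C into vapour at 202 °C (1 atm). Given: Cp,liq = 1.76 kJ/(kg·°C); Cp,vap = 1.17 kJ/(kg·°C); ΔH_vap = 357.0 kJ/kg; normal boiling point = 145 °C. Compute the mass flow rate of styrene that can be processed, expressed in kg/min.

Δh = 1.76×(145−121) + 357.0 + 1.17×(202−145) = 465.93 kJ/kg
Q = 759000 W = 759 kJ/s = 45540 kJ/min
ṁ = Q/Δh = 45540 / 465.93 = 97.74 kg/min

ṁ = 97.7 kg/min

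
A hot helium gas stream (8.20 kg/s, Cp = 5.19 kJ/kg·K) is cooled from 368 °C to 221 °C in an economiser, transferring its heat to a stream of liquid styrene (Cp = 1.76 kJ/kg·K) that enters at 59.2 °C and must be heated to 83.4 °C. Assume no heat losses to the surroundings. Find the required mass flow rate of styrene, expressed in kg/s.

ṁ_c = 147 kg/s

Heat released by hot stream: Q = 8.20 × 5.19 × (368 − 221) = 6256 kJ/s
Energy balance on cold side (adiabatic exchanger): Q = ṁ_c·Cp_c·(T_c,out − T_c,in)
ṁ_c = 6256 / [1.76 × (83.4 − 59.2)] = 146.88 kg/s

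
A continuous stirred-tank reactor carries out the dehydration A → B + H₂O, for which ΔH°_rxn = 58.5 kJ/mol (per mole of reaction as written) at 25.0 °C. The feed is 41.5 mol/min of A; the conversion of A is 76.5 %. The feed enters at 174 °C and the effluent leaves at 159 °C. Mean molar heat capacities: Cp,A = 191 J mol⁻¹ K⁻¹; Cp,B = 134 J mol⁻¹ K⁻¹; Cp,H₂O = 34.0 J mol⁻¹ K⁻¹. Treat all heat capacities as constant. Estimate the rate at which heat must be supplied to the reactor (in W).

Q_in = 27300 W

Extent of reaction ξ = 0.765 × 41.5 = 31.748 mol/min
Reaction term: ξ·ΔH°_rxn = 31.748 × 58.5 = 1857.2 kJ/min
Sensible, feed 174→25 °C: -1181 kJ/min
Outlet flows (mol/min): A 9.7525, B 31.748, H₂O 31.748
Sensible, products 25→159 °C: 964.31 kJ/min
Q = ΔH = 1640.5 kJ/min = 27.341 kW
Heat supplied = 27341 W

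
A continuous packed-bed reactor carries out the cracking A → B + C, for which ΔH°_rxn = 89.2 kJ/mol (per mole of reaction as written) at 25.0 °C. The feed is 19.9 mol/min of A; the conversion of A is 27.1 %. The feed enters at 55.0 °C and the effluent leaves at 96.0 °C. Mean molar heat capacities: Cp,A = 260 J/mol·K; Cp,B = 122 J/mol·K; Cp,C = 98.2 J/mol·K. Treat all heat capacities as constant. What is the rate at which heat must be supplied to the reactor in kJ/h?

Extent of reaction ξ = 0.271 × 19.9 = 5.3929 mol/min
Reaction term: ξ·ΔH°_rxn = 5.3929 × 89.2 = 481.05 kJ/min
Sensible, feed 55.0→25 °C: -155.22 kJ/min
Outlet flows (mol/min): A 14.507, B 5.3929, C 5.3929
Sensible, products 25→96.0 °C: 352.11 kJ/min
Q = ΔH = 677.94 kJ/min = 11.299 kW
Heat supplied = 40676 kJ/h

Q_in = 40700 kJ/h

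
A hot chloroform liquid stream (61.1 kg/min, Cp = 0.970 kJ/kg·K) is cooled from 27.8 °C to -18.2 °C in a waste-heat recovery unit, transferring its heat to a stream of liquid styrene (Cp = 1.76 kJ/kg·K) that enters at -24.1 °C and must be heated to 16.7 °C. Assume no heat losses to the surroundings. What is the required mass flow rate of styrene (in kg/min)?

ṁ_c = 38.0 kg/min

Heat released by hot stream: Q = 61.1 × 0.970 × (27.8 − -18.2) = 2726.3 kJ/min
Energy balance on cold side (adiabatic exchanger): Q = ṁ_c·Cp_c·(T_c,out − T_c,in)
ṁ_c = 2726.3 / [1.76 × (16.7 − -24.1)] = 37.966 kg/min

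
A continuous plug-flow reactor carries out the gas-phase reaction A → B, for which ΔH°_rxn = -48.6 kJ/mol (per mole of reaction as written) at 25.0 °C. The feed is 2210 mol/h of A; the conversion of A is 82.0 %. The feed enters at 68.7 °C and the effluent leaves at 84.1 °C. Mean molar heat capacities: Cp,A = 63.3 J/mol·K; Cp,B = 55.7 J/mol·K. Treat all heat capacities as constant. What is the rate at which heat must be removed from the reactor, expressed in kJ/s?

Q_out = 24.1 kJ/s

Extent of reaction ξ = 0.820 × 2210 = 1812.2 mol/h
Reaction term: ξ·ΔH°_rxn = 1812.2 × -48.6 = -88073 kJ/h
Sensible, feed 68.7→25 °C: -6113.3 kJ/h
Outlet flows (mol/h): A 397.8, B 1812.2
Sensible, products 25→84.1 °C: 7453.7 kJ/h
Q = ΔH = -86733 kJ/h = -24.092 kW
Heat removed = 24.092 kJ/s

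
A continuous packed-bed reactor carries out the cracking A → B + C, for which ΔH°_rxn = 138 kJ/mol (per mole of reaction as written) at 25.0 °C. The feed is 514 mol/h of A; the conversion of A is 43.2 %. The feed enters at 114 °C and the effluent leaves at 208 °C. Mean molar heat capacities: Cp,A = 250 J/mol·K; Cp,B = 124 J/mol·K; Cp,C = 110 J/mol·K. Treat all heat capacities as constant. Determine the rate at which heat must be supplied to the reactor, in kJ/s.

Q_in = 11.7 kJ/s

Extent of reaction ξ = 0.432 × 514 = 222.05 mol/h
Reaction term: ξ·ΔH°_rxn = 222.05 × 138 = 30643 kJ/h
Sensible, feed 114→25 °C: -11436 kJ/h
Outlet flows (mol/h): A 291.95, B 222.05, C 222.05
Sensible, products 25→208 °C: 22865 kJ/h
Q = ΔH = 42071 kJ/h = 11.687 kW
Heat supplied = 11.687 kJ/s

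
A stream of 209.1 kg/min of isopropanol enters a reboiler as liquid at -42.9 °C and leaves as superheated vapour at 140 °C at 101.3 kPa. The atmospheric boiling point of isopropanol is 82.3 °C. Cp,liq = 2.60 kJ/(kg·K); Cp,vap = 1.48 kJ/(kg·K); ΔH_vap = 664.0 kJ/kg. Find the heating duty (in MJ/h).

liquid -42.9→82.3 °C: 325.52 kJ/kg
vaporisation at 82.3 °C: 664 kJ/kg
vapour 82.3→140 °C: 85.396 kJ/kg
Δh = 325.52 + 664 + 85.396 = 1074.9 kJ/kg
Q = ṁ·Δh = 209.1 kg/min × 1074.9 kJ/kg = 224760 kJ/min
|Q| = 3746.1 kW = 13486 MJ/h

Q = 13500 MJ/h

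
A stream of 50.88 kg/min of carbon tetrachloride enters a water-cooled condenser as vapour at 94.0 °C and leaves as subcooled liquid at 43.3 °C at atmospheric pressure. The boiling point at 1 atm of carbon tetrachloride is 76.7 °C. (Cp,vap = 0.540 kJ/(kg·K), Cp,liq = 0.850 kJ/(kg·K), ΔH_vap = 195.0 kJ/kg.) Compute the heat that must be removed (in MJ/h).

Q_c = 710 MJ/h

vapour 94.0→76.7 °C: -9.342 kJ/kg
condensation at 76.7 °C: -195 kJ/kg
liquid 76.7→43.3 °C: -28.39 kJ/kg
Δh = -9.342 + -195 + -28.39 = -232.73 kJ/kg
Q = ṁ·Δh = 50.88 kg/min × -232.73 kJ/kg = -11841 kJ/min
|Q| = 197.36 kW = 710.48 MJ/h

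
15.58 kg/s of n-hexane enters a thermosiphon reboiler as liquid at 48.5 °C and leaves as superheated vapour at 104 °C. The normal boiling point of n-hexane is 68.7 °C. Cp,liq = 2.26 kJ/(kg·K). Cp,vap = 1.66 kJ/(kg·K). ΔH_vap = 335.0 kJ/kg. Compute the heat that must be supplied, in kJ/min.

Q = 411000 kJ/min

liquid 48.5→68.7 °C: 45.652 kJ/kg
vaporisation at 68.7 °C: 335 kJ/kg
vapour 68.7→104 °C: 58.598 kJ/kg
Δh = 45.652 + 335 + 58.598 = 439.25 kJ/kg
Q = ṁ·Δh = 15.58 kg/s × 439.25 kJ/kg = 6843.5 kJ/s
|Q| = 6843.5 kW = 410610 kJ/min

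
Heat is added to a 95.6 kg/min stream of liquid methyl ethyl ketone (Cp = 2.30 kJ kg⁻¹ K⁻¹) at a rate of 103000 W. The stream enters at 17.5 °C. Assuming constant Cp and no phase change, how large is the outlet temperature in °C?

T_out = 45.6 °C

Q = 103000 W = 6180 kJ/min
ΔT = Q/(ṁ·Cp) = 6180/(95.6×2.30) = 28.106 K
T_out = 17.5 + 28.106 = 45.606 °C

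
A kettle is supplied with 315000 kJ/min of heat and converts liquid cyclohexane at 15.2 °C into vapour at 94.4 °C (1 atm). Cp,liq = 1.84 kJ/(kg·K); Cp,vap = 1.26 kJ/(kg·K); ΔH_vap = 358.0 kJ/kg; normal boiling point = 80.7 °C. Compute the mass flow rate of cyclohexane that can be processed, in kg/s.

Δh = 1.84×(80.7−15.2) + 358.0 + 1.26×(94.4−80.7) = 495.78 kJ/kg
Q = 315000 kJ/min = 5250 kJ/s = 5250 kJ/s
ṁ = Q/Δh = 5250 / 495.78 = 10.589 kg/s

ṁ = 10.6 kg/s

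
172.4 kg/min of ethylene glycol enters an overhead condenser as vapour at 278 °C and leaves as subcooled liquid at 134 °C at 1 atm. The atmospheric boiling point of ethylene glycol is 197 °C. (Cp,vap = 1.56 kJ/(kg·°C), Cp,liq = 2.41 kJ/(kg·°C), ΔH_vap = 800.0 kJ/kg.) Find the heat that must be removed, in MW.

vapour 278→197 °C: -126.36 kJ/kg
condensation at 197 °C: -800 kJ/kg
liquid 197→134 °C: -151.83 kJ/kg
Δh = -126.36 + -800 + -151.83 = -1078.2 kJ/kg
Q = ṁ·Δh = 172.4 kg/min × -1078.2 kJ/kg = -185880 kJ/min
|Q| = 3098 kW = 3.098 MW

Q_c = 3.10 MW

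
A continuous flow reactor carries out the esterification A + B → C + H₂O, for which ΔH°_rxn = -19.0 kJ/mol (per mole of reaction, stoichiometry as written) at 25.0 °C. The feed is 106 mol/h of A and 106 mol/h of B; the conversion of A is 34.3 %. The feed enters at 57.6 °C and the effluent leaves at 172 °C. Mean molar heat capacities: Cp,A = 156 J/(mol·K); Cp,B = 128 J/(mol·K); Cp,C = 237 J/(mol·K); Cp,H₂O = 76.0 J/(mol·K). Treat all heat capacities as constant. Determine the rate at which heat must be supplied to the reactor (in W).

Extent of reaction ξ = 0.343 × 106 = 36.358 mol/h
Reaction term: ξ·ΔH°_rxn = 36.358 × -19.0 = -690.8 kJ/h
Sensible, feed 57.6→25 °C: -981.39 kJ/h
Outlet flows (mol/h): A 69.642, B 69.642, C 36.358, H₂O 36.358
Sensible, products 25→172 °C: 4580.3 kJ/h
Q = ΔH = 2908.1 kJ/h = 0.8078 kW
Heat supplied = 807.8 W

Q_in = 808 W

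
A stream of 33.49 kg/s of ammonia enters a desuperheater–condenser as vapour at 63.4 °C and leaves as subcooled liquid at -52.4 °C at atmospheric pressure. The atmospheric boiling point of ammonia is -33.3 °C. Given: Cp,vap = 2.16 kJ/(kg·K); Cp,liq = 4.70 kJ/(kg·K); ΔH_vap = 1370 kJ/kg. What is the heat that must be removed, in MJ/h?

vapour 63.4→-33.3 °C: -208.87 kJ/kg
condensation at -33.3 °C: -1370 kJ/kg
liquid -33.3→-52.4 °C: -89.77 kJ/kg
Δh = -208.87 + -1370 + -89.77 = -1668.6 kJ/kg
Q = ṁ·Δh = 33.49 kg/s × -1668.6 kJ/kg = -55883 kJ/s
|Q| = 55883 kW = 201180 MJ/h

Q_c = 201000 MJ/h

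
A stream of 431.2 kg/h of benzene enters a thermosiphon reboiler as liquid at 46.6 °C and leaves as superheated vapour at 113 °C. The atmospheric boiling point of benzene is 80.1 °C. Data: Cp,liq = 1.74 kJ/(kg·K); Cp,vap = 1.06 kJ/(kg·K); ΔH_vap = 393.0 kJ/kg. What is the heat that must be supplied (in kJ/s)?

Q = 58.2 kJ/s

liquid 46.6→80.1 °C: 58.29 kJ/kg
vaporisation at 80.1 °C: 393 kJ/kg
vapour 80.1→113 °C: 34.874 kJ/kg
Δh = 58.29 + 393 + 34.874 = 486.16 kJ/kg
Q = ṁ·Δh = 431.2 kg/h × 486.16 kJ/kg = 209630 kJ/h
|Q| = 58.232 kW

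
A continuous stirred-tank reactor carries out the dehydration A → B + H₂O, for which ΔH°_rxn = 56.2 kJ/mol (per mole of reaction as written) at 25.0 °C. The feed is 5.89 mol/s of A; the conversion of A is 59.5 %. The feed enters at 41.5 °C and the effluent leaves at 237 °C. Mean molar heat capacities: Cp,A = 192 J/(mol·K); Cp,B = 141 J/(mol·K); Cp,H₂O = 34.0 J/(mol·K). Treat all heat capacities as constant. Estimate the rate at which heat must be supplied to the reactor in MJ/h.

Extent of reaction ξ = 0.595 × 5.89 = 3.5045 mol/s
Reaction term: ξ·ΔH°_rxn = 3.5045 × 56.2 = 196.96 kJ/s
Sensible, feed 41.5→25 °C: -18.66 kJ/s
Outlet flows (mol/s): A 2.3855, B 3.5045, H₂O 3.5045
Sensible, products 25→237 °C: 227.12 kJ/s
Q = ΔH = 405.41 kJ/s = 405.41 kW
Heat supplied = 1459.5 MJ/h

Q_in = 1460 MJ/h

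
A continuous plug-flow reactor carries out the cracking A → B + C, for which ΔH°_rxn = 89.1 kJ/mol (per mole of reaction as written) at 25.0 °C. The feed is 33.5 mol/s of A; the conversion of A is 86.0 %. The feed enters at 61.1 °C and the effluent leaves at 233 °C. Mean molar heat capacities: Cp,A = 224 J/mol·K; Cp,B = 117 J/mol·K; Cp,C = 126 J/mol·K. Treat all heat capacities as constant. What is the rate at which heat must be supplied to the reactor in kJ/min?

Extent of reaction ξ = 0.860 × 33.5 = 28.81 mol/s
Reaction term: ξ·ΔH°_rxn = 28.81 × 89.1 = 2567 kJ/s
Sensible, feed 61.1→25 °C: -270.89 kJ/s
Outlet flows (mol/s): A 4.69, B 28.81, C 28.81
Sensible, products 25→233 °C: 1674.7 kJ/s
Q = ΔH = 3970.8 kJ/s = 3970.8 kW
Heat supplied = 238250 kJ/min

Q_in = 238000 kJ/min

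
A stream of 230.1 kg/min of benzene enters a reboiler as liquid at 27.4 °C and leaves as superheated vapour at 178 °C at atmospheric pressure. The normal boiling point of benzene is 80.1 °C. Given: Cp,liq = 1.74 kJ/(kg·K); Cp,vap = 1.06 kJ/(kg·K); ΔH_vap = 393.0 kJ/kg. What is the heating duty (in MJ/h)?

liquid 27.4→80.1 °C: 91.698 kJ/kg
vaporisation at 80.1 °C: 393 kJ/kg
vapour 80.1→178 °C: 103.77 kJ/kg
Δh = 91.698 + 393 + 103.77 = 588.47 kJ/kg
Q = ṁ·Δh = 230.1 kg/min × 588.47 kJ/kg = 135410 kJ/min
|Q| = 2256.8 kW = 8124.4 MJ/h

Q = 8120 MJ/h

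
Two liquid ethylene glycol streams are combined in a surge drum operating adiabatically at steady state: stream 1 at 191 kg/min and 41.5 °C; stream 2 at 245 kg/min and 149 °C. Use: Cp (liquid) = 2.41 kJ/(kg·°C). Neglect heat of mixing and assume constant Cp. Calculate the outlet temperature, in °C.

No heat crosses the boundary, so H_out = H_in.
T_out = Σ ṁᵢCp,ᵢTᵢ / Σ ṁᵢCp,ᵢ
      = 107080 / 1050.8 = 101.91 °C

T_out = 102 °C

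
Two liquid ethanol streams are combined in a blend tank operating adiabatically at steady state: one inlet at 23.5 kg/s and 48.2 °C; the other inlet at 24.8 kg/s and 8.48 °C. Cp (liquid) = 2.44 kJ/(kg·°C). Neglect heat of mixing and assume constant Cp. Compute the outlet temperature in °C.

T_out = 27.8 °C

Adiabatic, steady state ⇒ Σ ṁᵢCp,ᵢ(T_out − Tᵢ) = 0
T_out = Σ ṁᵢCp,ᵢTᵢ / Σ ṁᵢCp,ᵢ
      = 3276.9 / 117.85 = 27.805 °C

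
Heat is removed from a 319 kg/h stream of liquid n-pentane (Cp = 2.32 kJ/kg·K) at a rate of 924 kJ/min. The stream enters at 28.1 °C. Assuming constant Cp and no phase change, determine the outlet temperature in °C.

Q = 924 kJ/min = 55440 kJ/h
ΔT = Q/(ṁ·Cp) = 55440/(319×2.32) = 74.911 K
T_out = 28.1 − 74.911 = -46.811 °C

T_out = -46.8 °C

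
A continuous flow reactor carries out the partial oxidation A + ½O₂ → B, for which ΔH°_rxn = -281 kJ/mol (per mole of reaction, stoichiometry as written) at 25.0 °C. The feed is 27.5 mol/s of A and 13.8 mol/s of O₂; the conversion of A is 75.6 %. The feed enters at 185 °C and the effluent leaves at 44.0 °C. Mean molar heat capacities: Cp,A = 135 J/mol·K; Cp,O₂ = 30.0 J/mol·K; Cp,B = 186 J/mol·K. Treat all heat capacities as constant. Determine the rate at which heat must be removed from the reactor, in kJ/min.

Q_out = 385000 kJ/min

Extent of reaction ξ = 0.756 × 27.5 = 20.79 mol/s
Reaction term: ξ·ΔH°_rxn = 20.79 × -281 = -5842 kJ/s
Sensible, feed 185→25 °C: -660.24 kJ/s
Outlet flows (mol/s): A 6.71, O₂ 3.405, B 20.79
Sensible, products 25→44.0 °C: 92.624 kJ/s
Q = ΔH = -6409.6 kJ/s = -6409.6 kW
Heat removed = 384580 kJ/min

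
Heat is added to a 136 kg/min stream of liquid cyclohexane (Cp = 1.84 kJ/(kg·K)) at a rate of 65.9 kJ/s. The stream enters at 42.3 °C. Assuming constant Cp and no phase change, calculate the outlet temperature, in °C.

T_out = 58.1 °C

Q = 65.9 kJ/s = 3954 kJ/min
ΔT = Q/(ṁ·Cp) = 3954/(136×1.84) = 15.801 K
T_out = 42.3 + 15.801 = 58.101 °C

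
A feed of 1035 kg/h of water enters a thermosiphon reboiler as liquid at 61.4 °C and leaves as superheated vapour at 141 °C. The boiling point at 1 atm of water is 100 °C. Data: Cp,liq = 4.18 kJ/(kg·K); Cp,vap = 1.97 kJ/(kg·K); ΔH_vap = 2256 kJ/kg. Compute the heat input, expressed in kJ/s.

Q = 718 kJ/s

liquid 61.4→100 °C: 161.35 kJ/kg
vaporisation at 100 °C: 2256 kJ/kg
vapour 100→141 °C: 80.77 kJ/kg
Δh = 161.35 + 2256 + 80.77 = 2498.1 kJ/kg
Q = ṁ·Δh = 1035 kg/h × 2498.1 kJ/kg = 2.5856e+06 kJ/h
|Q| = 718.21 kW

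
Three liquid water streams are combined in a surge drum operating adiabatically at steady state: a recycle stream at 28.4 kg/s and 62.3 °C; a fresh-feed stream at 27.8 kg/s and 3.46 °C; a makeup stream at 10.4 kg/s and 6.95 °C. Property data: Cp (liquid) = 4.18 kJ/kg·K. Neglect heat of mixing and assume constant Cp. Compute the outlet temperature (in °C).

T_out = 29.1 °C

No heat crosses the boundary, so H_out = H_in.
T_out = Σ ṁᵢCp,ᵢTᵢ / Σ ṁᵢCp,ᵢ
      = 8100 / 278.39 = 29.096 °C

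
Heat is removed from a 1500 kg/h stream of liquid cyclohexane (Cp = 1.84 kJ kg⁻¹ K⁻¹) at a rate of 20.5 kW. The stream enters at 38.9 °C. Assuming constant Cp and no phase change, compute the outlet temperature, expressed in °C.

T_out = 12.2 °C

Q = 20.5 kW = 73800 kJ/h
ΔT = Q/(ṁ·Cp) = 73800/(1500×1.84) = 26.739 K
T_out = 38.9 − 26.739 = 12.161 °C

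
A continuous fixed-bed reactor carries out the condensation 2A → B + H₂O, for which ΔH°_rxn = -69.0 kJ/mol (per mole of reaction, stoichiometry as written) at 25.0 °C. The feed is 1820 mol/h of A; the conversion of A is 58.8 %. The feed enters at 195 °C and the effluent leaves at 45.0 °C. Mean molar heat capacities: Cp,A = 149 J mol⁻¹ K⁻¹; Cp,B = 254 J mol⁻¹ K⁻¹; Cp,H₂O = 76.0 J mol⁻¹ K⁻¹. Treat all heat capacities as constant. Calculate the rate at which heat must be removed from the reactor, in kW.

Extent of reaction ξ = 0.588 × 1820 / 2 = 535.08 mol/h
Reaction term: ξ·ΔH°_rxn = 535.08 × -69.0 = -36921 kJ/h
Sensible, feed 195→25 °C: -46101 kJ/h
Outlet flows (mol/h): A 749.84, B 535.08, H₂O 535.08
Sensible, products 25→45.0 °C: 5766.1 kJ/h
Q = ΔH = -77255 kJ/h = -21.46 kW
Heat removed = 21.46 kW

Q_out = 21.5 kW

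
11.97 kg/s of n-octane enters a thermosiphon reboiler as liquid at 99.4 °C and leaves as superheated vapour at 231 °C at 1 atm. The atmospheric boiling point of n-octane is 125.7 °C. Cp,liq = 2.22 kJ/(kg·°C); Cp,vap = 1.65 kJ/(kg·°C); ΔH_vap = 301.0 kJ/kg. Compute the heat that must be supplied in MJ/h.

Q = 23000 MJ/h

liquid 99.4→125.7 °C: 58.386 kJ/kg
vaporisation at 125.7 °C: 301 kJ/kg
vapour 125.7→231 °C: 173.74 kJ/kg
Δh = 58.386 + 301 + 173.74 = 533.13 kJ/kg
Q = ṁ·Δh = 11.97 kg/s × 533.13 kJ/kg = 6381.6 kJ/s
|Q| = 6381.6 kW = 22974 MJ/h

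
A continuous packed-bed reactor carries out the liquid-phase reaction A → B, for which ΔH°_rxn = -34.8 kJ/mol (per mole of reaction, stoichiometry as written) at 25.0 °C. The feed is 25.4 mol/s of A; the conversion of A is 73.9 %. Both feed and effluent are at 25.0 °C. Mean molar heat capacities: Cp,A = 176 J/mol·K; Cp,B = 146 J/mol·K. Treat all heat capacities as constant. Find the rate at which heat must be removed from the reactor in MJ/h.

Extent of reaction ξ = 0.739 × 25.4 = 18.771 mol/s
Reaction term: ξ·ΔH°_rxn = 18.771 × -34.8 = -653.22 kJ/s
Q = ΔH = -653.22 kJ/s = -653.22 kW
Heat removed = 2351.6 MJ/h

Q_out = 2350 MJ/h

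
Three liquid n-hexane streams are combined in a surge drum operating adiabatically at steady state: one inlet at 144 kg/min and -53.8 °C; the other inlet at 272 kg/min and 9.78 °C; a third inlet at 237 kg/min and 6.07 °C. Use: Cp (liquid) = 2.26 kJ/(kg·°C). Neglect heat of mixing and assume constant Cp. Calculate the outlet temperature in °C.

T_out = -5.59 °C

Adiabatic, steady state ⇒ Σ ṁᵢCp,ᵢ(T_out − Tᵢ) = 0
T_out = Σ ṁᵢCp,ᵢTᵢ / Σ ṁᵢCp,ᵢ
      = -8245.5 / 1475.8 = -5.5872 °C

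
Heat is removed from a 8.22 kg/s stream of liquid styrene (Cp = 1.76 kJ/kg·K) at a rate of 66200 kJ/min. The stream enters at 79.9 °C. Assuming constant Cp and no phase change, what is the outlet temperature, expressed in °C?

Q = 66200 kJ/min = 1103.3 kJ/s
ΔT = Q/(ṁ·Cp) = 1103.3/(8.22×1.76) = 76.264 K
T_out = 79.9 − 76.264 = 3.6355 °C

T_out = 3.64 °C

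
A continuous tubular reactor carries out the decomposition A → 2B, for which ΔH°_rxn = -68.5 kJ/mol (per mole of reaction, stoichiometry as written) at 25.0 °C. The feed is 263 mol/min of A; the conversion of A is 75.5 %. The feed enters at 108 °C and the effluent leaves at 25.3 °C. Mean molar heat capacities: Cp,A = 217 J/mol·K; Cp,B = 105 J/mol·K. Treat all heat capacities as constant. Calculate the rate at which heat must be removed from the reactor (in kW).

Q_out = 305 kW

Extent of reaction ξ = 0.755 × 263 = 198.56 mol/min
Reaction term: ξ·ΔH°_rxn = 198.56 × -68.5 = -13602 kJ/min
Sensible, feed 108→25 °C: -4736.9 kJ/min
Outlet flows (mol/min): A 64.435, B 397.13
Sensible, products 25→25.3 °C: 16.704 kJ/min
Q = ΔH = -18322 kJ/min = -305.36 kW
Heat removed = 305.36 kW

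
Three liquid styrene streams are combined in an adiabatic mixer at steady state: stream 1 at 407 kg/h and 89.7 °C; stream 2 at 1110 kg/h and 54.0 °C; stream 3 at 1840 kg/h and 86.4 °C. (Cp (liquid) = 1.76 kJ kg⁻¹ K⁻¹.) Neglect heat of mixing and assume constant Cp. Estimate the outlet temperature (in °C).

T_out = 76.1 °C

Energy balance with Q = 0: Σ ṁᵢCp,ᵢ(T_out − Tᵢ) = 0
T_out = Σ ṁᵢCp,ᵢTᵢ / Σ ṁᵢCp,ᵢ
      = 449550 / 5908.3 = 76.087 °C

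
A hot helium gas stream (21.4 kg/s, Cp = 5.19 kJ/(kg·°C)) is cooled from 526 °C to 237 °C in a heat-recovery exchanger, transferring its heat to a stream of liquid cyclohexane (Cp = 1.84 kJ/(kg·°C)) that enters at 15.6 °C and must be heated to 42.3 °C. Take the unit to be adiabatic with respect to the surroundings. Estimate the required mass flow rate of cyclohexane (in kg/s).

Heat released by hot stream: Q = 21.4 × 5.19 × (526 − 237) = 32098 kJ/s
Energy balance on cold side (adiabatic exchanger): Q = ṁ_c·Cp_c·(T_c,out − T_c,in)
ṁ_c = 32098 / [1.84 × (42.3 − 15.6)] = 653.36 kg/s

ṁ_c = 653 kg/s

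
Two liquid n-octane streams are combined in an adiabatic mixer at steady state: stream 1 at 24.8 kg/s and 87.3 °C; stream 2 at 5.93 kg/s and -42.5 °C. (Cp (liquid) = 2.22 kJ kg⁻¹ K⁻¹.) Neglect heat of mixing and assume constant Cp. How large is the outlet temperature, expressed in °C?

Adiabatic, steady state ⇒ Σ ṁᵢCp,ᵢ(T_out − Tᵢ) = 0
Σ ṁᵢCp,ᵢTᵢ = 24.8×2.22×87.3 + 5.93×2.22×-42.5 = 4246.9
Σ ṁᵢCp,ᵢ = 24.8×2.22 + 5.93×2.22 = 68.221
T_out = 4246.9 / 68.221 = 62.252 °C

T_out = 62.3 °C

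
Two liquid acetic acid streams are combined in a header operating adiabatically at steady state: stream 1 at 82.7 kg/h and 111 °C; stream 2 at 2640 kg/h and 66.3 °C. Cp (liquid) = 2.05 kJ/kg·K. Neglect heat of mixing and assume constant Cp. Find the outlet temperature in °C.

No heat crosses the boundary, so H_out = H_in.
Σ ṁᵢCp,ᵢTᵢ = 82.7×2.05×111 + 2640×2.05×66.3 = 377630
Σ ṁᵢCp,ᵢ = 82.7×2.05 + 2640×2.05 = 5581.5
T_out = 377630 / 5581.5 = 67.658 °C

T_out = 67.7 °C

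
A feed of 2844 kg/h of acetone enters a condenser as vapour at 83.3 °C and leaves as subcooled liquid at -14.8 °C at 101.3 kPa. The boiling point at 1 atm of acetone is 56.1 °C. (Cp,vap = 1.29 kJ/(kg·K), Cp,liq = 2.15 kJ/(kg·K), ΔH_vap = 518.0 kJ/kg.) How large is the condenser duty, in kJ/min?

vapour 83.3→56.1 °C: -35.088 kJ/kg
condensation at 56.1 °C: -518 kJ/kg
liquid 56.1→-14.8 °C: -152.44 kJ/kg
Δh = -35.088 + -518 + -152.44 = -705.52 kJ/kg
Q = ṁ·Δh = 2844 kg/h × -705.52 kJ/kg = -2.0065e+06 kJ/h
|Q| = 557.36 kW = 33442 kJ/min

Q_c = 33400 kJ/min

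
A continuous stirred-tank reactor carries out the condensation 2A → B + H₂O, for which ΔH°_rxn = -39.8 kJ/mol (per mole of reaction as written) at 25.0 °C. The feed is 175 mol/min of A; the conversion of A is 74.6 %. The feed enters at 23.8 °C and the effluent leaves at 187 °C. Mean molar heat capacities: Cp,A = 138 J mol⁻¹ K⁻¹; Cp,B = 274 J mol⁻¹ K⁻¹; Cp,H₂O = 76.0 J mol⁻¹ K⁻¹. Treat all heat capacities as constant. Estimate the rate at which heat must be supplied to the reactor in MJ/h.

Extent of reaction ξ = 0.746 × 175 / 2 = 65.275 mol/min
Reaction term: ξ·ΔH°_rxn = 65.275 × -39.8 = -2597.9 kJ/min
Sensible, feed 23.8→25 °C: 28.98 kJ/min
Outlet flows (mol/min): A 44.45, B 65.275, H₂O 65.275
Sensible, products 25→187 °C: 4694.8 kJ/min
Q = ΔH = 2125.9 kJ/min = 35.431 kW
Heat supplied = 127.55 MJ/h

Q_in = 128 MJ/h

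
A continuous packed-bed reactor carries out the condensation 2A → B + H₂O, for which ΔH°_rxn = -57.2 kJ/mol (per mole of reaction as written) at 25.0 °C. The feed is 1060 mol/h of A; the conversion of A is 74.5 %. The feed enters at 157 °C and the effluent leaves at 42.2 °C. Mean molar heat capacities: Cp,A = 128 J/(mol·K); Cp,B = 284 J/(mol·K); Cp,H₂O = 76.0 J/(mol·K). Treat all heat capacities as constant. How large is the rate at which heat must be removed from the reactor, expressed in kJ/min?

Extent of reaction ξ = 0.745 × 1060 / 2 = 394.85 mol/h
Reaction term: ξ·ΔH°_rxn = 394.85 × -57.2 = -22585 kJ/h
Sensible, feed 157→25 °C: -17910 kJ/h
Outlet flows (mol/h): A 270.3, B 394.85, H₂O 394.85
Sensible, products 25→42.2 °C: 3040 kJ/h
Q = ΔH = -37455 kJ/h = -10.404 kW
Heat removed = 624.25 kJ/min

Q_out = 624 kJ/min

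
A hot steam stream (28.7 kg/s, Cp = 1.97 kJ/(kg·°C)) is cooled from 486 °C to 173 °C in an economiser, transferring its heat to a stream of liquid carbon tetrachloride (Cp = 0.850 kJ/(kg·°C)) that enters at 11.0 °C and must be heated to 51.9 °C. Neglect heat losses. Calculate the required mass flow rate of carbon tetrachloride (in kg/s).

Heat released by hot stream: Q = 28.7 × 1.97 × (486 − 173) = 17697 kJ/s
Energy balance on cold side (adiabatic exchanger): Q = ṁ_c·Cp_c·(T_c,out − T_c,in)
ṁ_c = 17697 / [0.850 × (51.9 − 11.0)] = 509.04 kg/s

ṁ_c = 509 kg/s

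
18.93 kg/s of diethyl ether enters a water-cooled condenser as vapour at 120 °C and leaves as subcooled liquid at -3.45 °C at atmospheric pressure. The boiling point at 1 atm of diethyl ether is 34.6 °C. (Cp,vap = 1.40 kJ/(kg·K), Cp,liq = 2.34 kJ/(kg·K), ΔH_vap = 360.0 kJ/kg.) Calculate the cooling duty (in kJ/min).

Q_c = 646000 kJ/min

vapour 120→34.6 °C: -119.56 kJ/kg
condensation at 34.6 °C: -360 kJ/kg
liquid 34.6→-3.45 °C: -89.037 kJ/kg
Δh = -119.56 + -360 + -89.037 = -568.6 kJ/kg
Q = ṁ·Δh = 18.93 kg/s × -568.6 kJ/kg = -10764 kJ/s
|Q| = 10764 kW = 645810 kJ/min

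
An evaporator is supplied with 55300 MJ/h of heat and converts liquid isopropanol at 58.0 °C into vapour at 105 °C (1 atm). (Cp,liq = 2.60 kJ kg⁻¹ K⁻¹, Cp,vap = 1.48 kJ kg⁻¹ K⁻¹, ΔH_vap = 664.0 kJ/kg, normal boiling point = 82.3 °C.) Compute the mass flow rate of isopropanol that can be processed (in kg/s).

Δh = 2.60×(82.3−58.0) + 664.0 + 1.48×(105−82.3) = 760.78 kJ/kg
Q = 55300 MJ/h = 15361 kJ/s = 15361 kJ/s
ṁ = Q/Δh = 15361 / 760.78 = 20.191 kg/s

ṁ = 20.2 kg/s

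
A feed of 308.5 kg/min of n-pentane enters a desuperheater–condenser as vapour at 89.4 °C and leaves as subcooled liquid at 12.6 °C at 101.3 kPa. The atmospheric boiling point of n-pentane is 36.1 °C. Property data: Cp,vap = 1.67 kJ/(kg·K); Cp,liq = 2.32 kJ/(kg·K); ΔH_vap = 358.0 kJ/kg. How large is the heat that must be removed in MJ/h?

Q_c = 9280 MJ/h

vapour 89.4→36.1 °C: -89.011 kJ/kg
condensation at 36.1 °C: -358 kJ/kg
liquid 36.1→12.6 °C: -54.52 kJ/kg
Δh = -89.011 + -358 + -54.52 = -501.53 kJ/kg
Q = ṁ·Δh = 308.5 kg/min × -501.53 kJ/kg = -154720 kJ/min
|Q| = 2578.7 kW = 9283.3 MJ/h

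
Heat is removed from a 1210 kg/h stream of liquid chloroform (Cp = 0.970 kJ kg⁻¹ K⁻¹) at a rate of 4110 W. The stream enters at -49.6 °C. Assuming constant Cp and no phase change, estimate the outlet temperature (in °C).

T_out = -62.2 °C

Q = 4110 W = 14796 kJ/h
ΔT = Q/(ṁ·Cp) = 14796/(1210×0.970) = 12.606 K
T_out = -49.6 − 12.606 = -62.206 °C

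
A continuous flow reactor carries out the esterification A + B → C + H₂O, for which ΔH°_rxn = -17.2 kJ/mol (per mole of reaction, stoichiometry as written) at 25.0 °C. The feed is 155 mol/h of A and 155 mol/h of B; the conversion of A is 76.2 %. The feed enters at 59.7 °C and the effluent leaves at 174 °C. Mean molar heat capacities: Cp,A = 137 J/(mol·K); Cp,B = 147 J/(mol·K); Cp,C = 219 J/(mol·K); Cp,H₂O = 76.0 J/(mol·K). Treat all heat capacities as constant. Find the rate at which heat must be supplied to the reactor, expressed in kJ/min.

Extent of reaction ξ = 0.762 × 155 = 118.11 mol/h
Reaction term: ξ·ΔH°_rxn = 118.11 × -17.2 = -2031.5 kJ/h
Sensible, feed 59.7→25 °C: -1527.5 kJ/h
Outlet flows (mol/h): A 36.89, B 36.89, C 118.11, H₂O 118.11
Sensible, products 25→174 °C: 6752.6 kJ/h
Q = ΔH = 3193.6 kJ/h = 0.8871 kW
Heat supplied = 53.226 kJ/min

Q_in = 53.2 kJ/min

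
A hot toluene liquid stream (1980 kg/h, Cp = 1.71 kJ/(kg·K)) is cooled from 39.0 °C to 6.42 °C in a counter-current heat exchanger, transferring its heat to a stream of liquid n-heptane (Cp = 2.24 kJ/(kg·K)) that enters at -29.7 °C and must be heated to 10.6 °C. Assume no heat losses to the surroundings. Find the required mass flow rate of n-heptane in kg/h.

Heat released by hot stream: Q = 1980 × 1.71 × (39.0 − 6.42) = 110310 kJ/h
Energy balance on cold side (adiabatic exchanger): Q = ṁ_c·Cp_c·(T_c,out − T_c,in)
ṁ_c = 110310 / [2.24 × (10.6 − -29.7)] = 1222 kg/h

ṁ_c = 1220 kg/h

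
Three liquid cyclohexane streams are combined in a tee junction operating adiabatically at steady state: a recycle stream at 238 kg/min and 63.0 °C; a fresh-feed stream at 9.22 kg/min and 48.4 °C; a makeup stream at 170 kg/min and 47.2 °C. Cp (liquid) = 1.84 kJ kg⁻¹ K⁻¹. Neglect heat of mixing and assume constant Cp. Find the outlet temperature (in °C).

T_out = 56.2 °C

Energy balance with Q = 0: Σ ṁᵢCp,ᵢ(T_out − Tᵢ) = 0
T_out = Σ ṁᵢCp,ᵢTᵢ / Σ ṁᵢCp,ᵢ
      = 43174 / 767.68 = 56.24 °C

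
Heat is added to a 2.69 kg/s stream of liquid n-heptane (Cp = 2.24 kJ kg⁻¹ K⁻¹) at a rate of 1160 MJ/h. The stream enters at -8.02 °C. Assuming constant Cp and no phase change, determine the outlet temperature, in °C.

Q = 1160 MJ/h = 322.22 kJ/s
ΔT = Q/(ṁ·Cp) = 322.22/(2.69×2.24) = 53.476 K
T_out = -8.02 + 53.476 = 45.456 °C

T_out = 45.5 °C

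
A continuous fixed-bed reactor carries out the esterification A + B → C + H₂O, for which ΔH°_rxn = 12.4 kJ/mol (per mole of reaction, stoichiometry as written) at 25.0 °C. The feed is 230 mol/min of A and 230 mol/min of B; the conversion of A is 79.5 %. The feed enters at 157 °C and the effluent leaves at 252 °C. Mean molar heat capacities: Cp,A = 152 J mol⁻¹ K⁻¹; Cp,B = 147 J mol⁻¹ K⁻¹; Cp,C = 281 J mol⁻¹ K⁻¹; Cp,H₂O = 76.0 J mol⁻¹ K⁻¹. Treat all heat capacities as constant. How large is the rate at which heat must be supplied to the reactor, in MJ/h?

Extent of reaction ξ = 0.795 × 230 = 182.85 mol/min
Reaction term: ξ·ΔH°_rxn = 182.85 × 12.4 = 2267.3 kJ/min
Sensible, feed 157→25 °C: -9077.6 kJ/min
Outlet flows (mol/min): A 47.15, B 47.15, C 182.85, H₂O 182.85
Sensible, products 25→252 °C: 18018 kJ/min
Q = ΔH = 11208 kJ/min = 186.8 kW
Heat supplied = 672.47 MJ/h

Q_in = 672 MJ/h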